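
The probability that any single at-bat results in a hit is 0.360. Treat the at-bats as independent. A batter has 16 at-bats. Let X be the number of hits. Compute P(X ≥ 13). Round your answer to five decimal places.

0.00028

X ~ Binomial(16, 0.36); P(X ≥ 13) = Σ C(16,k) p^k (1−p)^(16−k) over k:
  k=13: C(16,13)·0.36^13·0.64^3 = 0.0002504
  k=14: C(16,14)·0.36^14·0.64^2 = 0.0000302
  k=15: C(16,15)·0.36^15·0.64^1 = 0.0000023
  k=16: C(16,16)·0.36^16·0.64^0 = 0.0000001
Total = 0.0002829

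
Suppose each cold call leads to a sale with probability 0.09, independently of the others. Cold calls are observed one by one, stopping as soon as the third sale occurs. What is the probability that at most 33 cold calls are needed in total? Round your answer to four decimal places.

0.5804

Finishing within 33 cold calls ⇔ at least 3 successes in the first 33. With X ~ Binomial(33, 0.09), P(Y ≤ 33) = 1 − P(X ≤ 2).
  k=0: C(33,0)·0.09^0·0.91^33 = 0.044501
  k=1: C(33,1)·0.09^1·0.91^32 = 0.145238
  k=2: C(33,2)·0.09^2·0.91^31 = 0.229828
1 − 0.419566 = 0.580434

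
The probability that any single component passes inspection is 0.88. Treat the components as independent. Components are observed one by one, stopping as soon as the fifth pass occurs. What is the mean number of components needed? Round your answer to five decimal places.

Y = total components until the fifth success; negative binomial with r=5, p=0.88.
E[Y] = r / p = 5 / 0.88 = 5.6818182

5.68182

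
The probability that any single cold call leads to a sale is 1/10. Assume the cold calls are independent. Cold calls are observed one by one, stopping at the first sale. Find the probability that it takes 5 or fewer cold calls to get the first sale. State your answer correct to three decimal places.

0.410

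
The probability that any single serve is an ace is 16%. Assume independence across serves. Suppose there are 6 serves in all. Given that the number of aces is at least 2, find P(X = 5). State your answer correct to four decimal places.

0.0021

X ~ Binomial(6, 0.16). Want P(X=5 | X≥2) = P(X=5) / P(X≥2).
P(X=5) = C(6,5)·0.16^5·0.84^1 = 0.000528
P(X≥2) = 1 − 0.351298 − 0.401483 = 0.247219
Ratio = 0.000528 / 0.247219 = 0.002138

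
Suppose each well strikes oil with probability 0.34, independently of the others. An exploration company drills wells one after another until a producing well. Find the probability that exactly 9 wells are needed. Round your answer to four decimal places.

0.0122

Geometric (trials to first success), p = 0.34.
P(Y = 9) = (1−p)^8 · p = 0.036004 · 0.34 = 0.012241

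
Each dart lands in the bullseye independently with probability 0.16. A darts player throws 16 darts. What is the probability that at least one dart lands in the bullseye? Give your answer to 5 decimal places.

0.93856

P(at least one) = 1 − P(none) = 1 − (1 − 0.16)^16
= 1 − 0.0614425 = 0.9385575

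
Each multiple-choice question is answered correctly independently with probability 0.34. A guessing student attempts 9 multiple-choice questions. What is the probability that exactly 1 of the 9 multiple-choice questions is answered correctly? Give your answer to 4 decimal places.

0.1102

X ~ Binomial(n=9, p=0.34).
P(X=1) = C(9,1) · p^1 · (1−p)^8
= 9 · 0.34 · 0.036004 = 0.110172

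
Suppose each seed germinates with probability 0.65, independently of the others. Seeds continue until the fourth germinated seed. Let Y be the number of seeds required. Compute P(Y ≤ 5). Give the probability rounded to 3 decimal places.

0.428

Finishing within 5 seeds ⇔ at least 4 successes in the first 5. With X ~ Binomial(5, 0.65), P(Y ≤ 5) = 1 − P(X ≤ 3).
  k=0: C(5,0)·0.65^0·0.35^5 = 0.00525
  k=1: C(5,1)·0.65^1·0.35^4 = 0.04877
  k=2: C(5,2)·0.65^2·0.35^3 = 0.18115
  k=3: C(5,3)·0.65^3·0.35^2 = 0.33642
1 − 0.57159 = 0.42841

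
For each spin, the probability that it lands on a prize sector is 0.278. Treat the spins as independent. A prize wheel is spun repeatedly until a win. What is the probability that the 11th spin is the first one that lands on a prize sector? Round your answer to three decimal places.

0.011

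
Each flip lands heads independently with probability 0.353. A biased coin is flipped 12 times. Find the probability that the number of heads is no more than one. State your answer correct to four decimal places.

X ~ Binomial(12, 0.353); P(X ≤ 1) = Σ C(12,k) p^k (1−p)^(12−k) over k:
  k=0: C(12,0)·0.353^0·0.647^12 = 0.005381
  k=1: C(12,1)·0.353^1·0.647^11 = 0.035229
Total = 0.040610

0.0406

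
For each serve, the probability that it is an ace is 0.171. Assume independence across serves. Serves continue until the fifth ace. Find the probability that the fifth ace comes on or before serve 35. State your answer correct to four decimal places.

Finishing within 35 serves ⇔ at least 5 successes in the first 35. With X ~ Binomial(35, 0.171), P(Y ≤ 35) = 1 − P(X ≤ 4).
  k=0: C(35,0)·0.171^0·0.829^35 = 0.001411
  k=1: C(35,1)·0.171^1·0.829^34 = 0.010184
  k=2: C(35,2)·0.171^2·0.829^33 = 0.035712
  k=3: C(35,3)·0.171^3·0.829^32 = 0.081029
  k=4: C(35,4)·0.171^4·0.829^31 = 0.133713
1 − 0.262049 = 0.737951

0.7380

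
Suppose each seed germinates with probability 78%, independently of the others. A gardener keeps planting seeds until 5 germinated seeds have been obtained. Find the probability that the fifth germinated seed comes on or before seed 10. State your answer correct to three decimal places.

0.990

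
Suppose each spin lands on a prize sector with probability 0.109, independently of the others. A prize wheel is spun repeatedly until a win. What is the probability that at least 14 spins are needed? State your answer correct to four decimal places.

Y = number of spins to the first success; geometric, p = 0.109.
P(Y > 13) = P(first 13 all fail) = (1−p)^13 = 0.223054

0.2231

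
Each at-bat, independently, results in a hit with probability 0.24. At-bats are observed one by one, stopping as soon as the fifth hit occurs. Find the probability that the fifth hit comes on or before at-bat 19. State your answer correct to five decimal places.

Finishing within 19 at-bats ⇔ at least 5 successes in the first 19. With X ~ Binomial(19, 0.24), P(Y ≤ 19) = 1 − P(X ≤ 4).
  k=0: C(19,0)·0.24^0·0.76^19 = 0.0054382
  k=1: C(19,1)·0.24^1·0.76^18 = 0.0326294
  k=2: C(19,2)·0.24^2·0.76^17 = 0.0927363
  k=3: C(19,3)·0.24^3·0.76^16 = 0.1659491
  k=4: C(19,4)·0.24^4·0.76^15 = 0.2096200
1 − 0.5063730 = 0.4936270

0.49363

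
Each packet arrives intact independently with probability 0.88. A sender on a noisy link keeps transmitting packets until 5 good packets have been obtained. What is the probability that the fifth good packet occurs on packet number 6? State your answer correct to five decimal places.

0.31664

Y = trial on which the fifth success occurs; negative binomial, r=5, p=0.88.
P(Y=6) = C(5,4) · p^5 · (1−p)^1
= 5 · 0.52773 · 0.12 = 0.3166392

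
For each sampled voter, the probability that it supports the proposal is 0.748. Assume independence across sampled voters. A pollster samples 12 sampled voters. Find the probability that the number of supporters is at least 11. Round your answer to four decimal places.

X ~ Binomial(12, 0.748); P(X ≥ 11) = Σ C(12,k) p^k (1−p)^(12−k) over k:
  k=11: C(12,11)·0.748^11·0.252^1 = 0.124022
  k=12: C(12,12)·0.748^12·0.252^0 = 0.030677
Total = 0.154700

0.1547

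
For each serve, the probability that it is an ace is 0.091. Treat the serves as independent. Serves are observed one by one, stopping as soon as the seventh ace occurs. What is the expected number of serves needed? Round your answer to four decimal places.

76.9231

Y = total serves until the seventh success; negative binomial with r=7, p=0.091.
E[Y] = r / p = 7 / 0.091 = 76.923077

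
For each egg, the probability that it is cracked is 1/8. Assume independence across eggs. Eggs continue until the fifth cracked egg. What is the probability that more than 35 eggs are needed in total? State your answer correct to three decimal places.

0.551

Needing more than 35 eggs ⇔ fewer than 5 successes in the first 35. With X ~ Binomial(35, 0.125), P(Y > 35) = P(X ≤ 4).
  k=0: C(35,0)·0.125^0·0.875^35 = 0.00934
  k=1: C(35,1)·0.125^1·0.875^34 = 0.04669
  k=2: C(35,2)·0.125^2·0.875^33 = 0.11340
  k=3: C(35,3)·0.125^3·0.875^32 = 0.17820
  k=4: C(35,4)·0.125^4·0.875^31 = 0.20365
P(X ≤ 4) = 0.55128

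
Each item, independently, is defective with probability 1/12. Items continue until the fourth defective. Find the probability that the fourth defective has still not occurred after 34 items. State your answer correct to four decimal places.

Needing more than 34 items ⇔ fewer than 4 successes in the first 34. With X ~ Binomial(34, 0.083333), P(Y > 34) = P(X ≤ 3).
  k=0: C(34,0)·0.083333^0·0.916667^34 = 0.051903
  k=1: C(34,1)·0.083333^1·0.916667^33 = 0.160426
  k=2: C(34,2)·0.083333^2·0.916667^32 = 0.240639
  k=3: C(34,3)·0.083333^3·0.916667^31 = 0.233347
P(X ≤ 3) = 0.686315

0.6863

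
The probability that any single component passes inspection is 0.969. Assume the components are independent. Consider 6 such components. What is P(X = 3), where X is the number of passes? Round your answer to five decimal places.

0.00054

X ~ Binomial(n=6, p=0.969).
P(X=3) = C(6,3) · p^3 · (1−p)^3
= 20 · 0.90985 · 2.9791e-05 = 0.0005421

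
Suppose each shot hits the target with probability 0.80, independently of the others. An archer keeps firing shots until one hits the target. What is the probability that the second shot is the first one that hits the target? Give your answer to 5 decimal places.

Geometric (trials to first success), p = 0.80.
P(Y = 2) = (1−p)^1 · p = 0.2 · 0.80 = 0.1600000

0.16000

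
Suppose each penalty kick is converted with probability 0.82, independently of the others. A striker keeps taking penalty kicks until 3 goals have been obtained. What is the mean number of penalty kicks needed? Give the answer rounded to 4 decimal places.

3.6585

Y = total penalty kicks until the third success; negative binomial with r=3, p=0.82.
E[Y] = r / p = 3 / 0.82 = 3.658537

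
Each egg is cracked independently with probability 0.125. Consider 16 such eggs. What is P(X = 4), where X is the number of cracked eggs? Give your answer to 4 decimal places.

X ~ Binomial(n=16, p=0.125).
P(X=4) = C(16,4) · p^4 · (1−p)^12
= 1820 · 0.00024414 · 0.20142 = 0.089497

0.0895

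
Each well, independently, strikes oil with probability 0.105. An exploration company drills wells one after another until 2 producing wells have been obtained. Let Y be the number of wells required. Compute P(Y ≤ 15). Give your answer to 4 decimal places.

0.4773

Finishing within 15 wells ⇔ at least 2 successes in the first 15. With X ~ Binomial(15, 0.105), P(Y ≤ 15) = 1 − P(X ≤ 1).
  k=0: C(15,0)·0.105^0·0.895^15 = 0.189385
  k=1: C(15,1)·0.105^1·0.895^14 = 0.333275
1 − 0.522660 = 0.477340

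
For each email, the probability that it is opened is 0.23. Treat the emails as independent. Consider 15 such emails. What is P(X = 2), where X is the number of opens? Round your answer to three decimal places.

0.186

X ~ Binomial(n=15, p=0.23).
P(X=2) = C(15,2) · p^2 · (1−p)^13
= 105 · 0.0529 · 0.033449 = 0.18579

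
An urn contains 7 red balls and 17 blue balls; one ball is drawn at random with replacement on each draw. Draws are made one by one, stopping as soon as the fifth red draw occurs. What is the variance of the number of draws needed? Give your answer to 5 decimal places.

Y = total draws until the fifth success; negative binomial with r=5, p=0.291667.
Var(Y) = r(1−p)/p² = 5·0.708333 / 0.291667² = 41.6326531

41.63265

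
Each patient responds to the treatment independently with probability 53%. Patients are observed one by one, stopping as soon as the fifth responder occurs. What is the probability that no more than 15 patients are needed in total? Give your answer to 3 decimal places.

0.964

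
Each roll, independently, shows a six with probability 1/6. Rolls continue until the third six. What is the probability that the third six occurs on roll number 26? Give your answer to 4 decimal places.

Y = trial on which the third success occurs; negative binomial, r=3, p=0.166667.
P(Y=26) = C(25,2) · p^3 · (1−p)^23
= 300 · 0.0046296 · 0.015095 = 0.020965

0.0210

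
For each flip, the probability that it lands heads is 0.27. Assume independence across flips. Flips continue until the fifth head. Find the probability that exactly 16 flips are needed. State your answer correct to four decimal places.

Y = trial on which the fifth success occurs; negative binomial, r=5, p=0.27.
P(Y=16) = C(15,4) · p^5 · (1−p)^11
= 1365 · 0.0014349 · 0.031373 = 0.061447

0.0614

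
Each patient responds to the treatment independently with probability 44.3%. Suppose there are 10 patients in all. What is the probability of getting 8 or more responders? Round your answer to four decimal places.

X ~ Binomial(10, 0.443); P(X ≥ 8) = Σ C(10,k) p^k (1−p)^(10−k) over k:
  k=8: C(10,8)·0.443^8·0.557^2 = 0.020709
  k=9: C(10,9)·0.443^9·0.557^1 = 0.003660
  k=10: C(10,10)·0.443^10·0.557^0 = 0.000291
Total = 0.024660

0.0247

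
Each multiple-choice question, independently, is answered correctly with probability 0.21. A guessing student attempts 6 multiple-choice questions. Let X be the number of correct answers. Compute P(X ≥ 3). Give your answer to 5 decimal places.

0.11155

X ~ Binomial(6, 0.21); P(X ≥ 3) = Σ C(6,k) p^k (1−p)^(6−k) over k:
  k=3: C(6,3)·0.21^3·0.79^3 = 0.0913207
  k=4: C(6,4)·0.21^4·0.79^2 = 0.0182063
  k=5: C(6,5)·0.21^5·0.79^1 = 0.0019359
  k=6: C(6,6)·0.21^6·0.79^0 = 0.0000858
Total = 0.1115487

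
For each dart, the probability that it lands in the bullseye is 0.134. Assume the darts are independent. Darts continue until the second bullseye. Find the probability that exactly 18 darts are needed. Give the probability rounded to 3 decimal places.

0.031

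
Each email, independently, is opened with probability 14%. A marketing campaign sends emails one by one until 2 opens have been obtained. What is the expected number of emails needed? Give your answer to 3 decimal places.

Y = total emails until the second success; negative binomial with r=2, p=0.14.
E[Y] = r / p = 2 / 0.14 = 14.28571

14.286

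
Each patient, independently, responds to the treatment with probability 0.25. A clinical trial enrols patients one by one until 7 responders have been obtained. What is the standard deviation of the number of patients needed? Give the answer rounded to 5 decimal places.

Y = total patients until the seventh success; negative binomial with r=7, p=0.25.
SD(Y) = √[r(1−p)/p²] = √(84.0000000) = 9.1651514

9.16515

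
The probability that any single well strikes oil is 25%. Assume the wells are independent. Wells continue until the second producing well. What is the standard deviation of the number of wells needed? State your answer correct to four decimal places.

Y = total wells until the second success; negative binomial with r=2, p=0.25.
SD(Y) = √[r(1−p)/p²] = √(24.000000) = 4.898979

4.8990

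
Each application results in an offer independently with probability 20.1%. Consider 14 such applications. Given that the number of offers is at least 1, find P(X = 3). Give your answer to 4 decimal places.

X ~ Binomial(14, 0.201). Want P(X=3 | X≥1) = P(X=3) / P(X≥1).
P(X=3) = C(14,3)·0.201^3·0.799^11 = 0.250440
P(X≥1) = 1 − 0.043217 = 0.956783
Ratio = 0.250440 / 0.956783 = 0.261752

0.2618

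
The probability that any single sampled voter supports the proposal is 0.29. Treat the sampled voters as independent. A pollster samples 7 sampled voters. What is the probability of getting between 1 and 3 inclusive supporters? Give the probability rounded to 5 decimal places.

X ~ Binomial(7, 0.29); P(1 ≤ X ≤ 3) = Σ C(7,k) p^k (1−p)^(7−k) over k:
  k=1: C(7,1)·0.29^1·0.71^6 = 0.2600436
  k=2: C(7,2)·0.29^2·0.71^5 = 0.3186449
  k=3: C(7,3)·0.29^3·0.71^4 = 0.2169179
Total = 0.7956064

0.79561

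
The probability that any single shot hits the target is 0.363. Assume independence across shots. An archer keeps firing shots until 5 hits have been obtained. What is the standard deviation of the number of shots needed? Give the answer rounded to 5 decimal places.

4.91641

Y = total shots until the fifth success; negative binomial with r=5, p=0.363.
SD(Y) = √[r(1−p)/p²] = √(24.1710873) = 4.9164100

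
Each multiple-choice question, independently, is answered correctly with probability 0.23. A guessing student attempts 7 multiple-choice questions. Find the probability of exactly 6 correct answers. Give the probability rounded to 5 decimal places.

0.00080

X ~ Binomial(n=7, p=0.23).
P(X=6) = C(7,6) · p^6 · (1−p)^1
= 7 · 0.00014804 · 0.77 = 0.0007979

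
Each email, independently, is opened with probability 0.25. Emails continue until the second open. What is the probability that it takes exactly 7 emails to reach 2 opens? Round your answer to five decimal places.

Y = trial on which the second success occurs; negative binomial, r=2, p=0.25.
P(Y=7) = C(6,1) · p^2 · (1−p)^5
= 6 · 0.0625 · 0.2373 = 0.0889893

0.08899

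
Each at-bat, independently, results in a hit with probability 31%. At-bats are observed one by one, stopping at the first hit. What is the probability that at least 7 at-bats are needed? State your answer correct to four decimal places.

0.1079

Y = number of at-bats to the first success; geometric, p = 0.31.
P(Y > 6) = P(first 6 all fail) = (1−p)^6 = 0.107918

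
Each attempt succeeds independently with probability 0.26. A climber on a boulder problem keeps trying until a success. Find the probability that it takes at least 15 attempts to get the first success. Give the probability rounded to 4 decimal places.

Y = number of attempts to the first success; geometric, p = 0.26.
P(Y > 14) = P(first 14 all fail) = (1−p)^14 = 0.014765

0.0148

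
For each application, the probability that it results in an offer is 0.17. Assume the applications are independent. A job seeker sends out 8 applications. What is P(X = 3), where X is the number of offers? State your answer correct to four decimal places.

X ~ Binomial(n=8, p=0.17).
P(X=3) = C(8,3) · p^3 · (1−p)^5
= 56 · 0.004913 · 0.3939 = 0.108374

0.1084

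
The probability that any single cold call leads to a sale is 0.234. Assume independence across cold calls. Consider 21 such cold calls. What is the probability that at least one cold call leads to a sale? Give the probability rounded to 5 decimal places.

0.99629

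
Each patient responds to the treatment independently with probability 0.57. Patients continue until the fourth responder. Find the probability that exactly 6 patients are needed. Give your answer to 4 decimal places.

Y = trial on which the fourth success occurs; negative binomial, r=4, p=0.57.
P(Y=6) = C(5,3) · p^4 · (1−p)^2
= 10 · 0.10556 · 0.1849 = 0.195180

0.1952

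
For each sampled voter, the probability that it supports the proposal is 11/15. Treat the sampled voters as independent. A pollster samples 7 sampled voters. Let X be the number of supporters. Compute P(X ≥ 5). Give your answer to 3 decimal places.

X ~ Binomial(7, 0.733333); P(X ≥ 5) = Σ C(7,k) p^k (1−p)^(7−k) over k:
  k=5: C(7,5)·0.733333^5·0.266667^2 = 0.31671
  k=6: C(7,6)·0.733333^6·0.266667^1 = 0.29032
  k=7: C(7,7)·0.733333^7·0.266667^0 = 0.11405
Total = 0.72108

0.721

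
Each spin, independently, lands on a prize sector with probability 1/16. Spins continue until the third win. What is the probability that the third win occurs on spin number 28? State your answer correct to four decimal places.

Y = trial on which the third success occurs; negative binomial, r=3, p=0.0625.
P(Y=28) = C(27,2) · p^3 · (1−p)^25
= 351 · 0.00024414 · 0.1992 = 0.017070

0.0171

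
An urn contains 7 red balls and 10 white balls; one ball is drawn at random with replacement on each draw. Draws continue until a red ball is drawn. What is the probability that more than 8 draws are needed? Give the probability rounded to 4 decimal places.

0.0143

Y = number of draws to the first success; geometric, p = 0.411765.
P(Y > 8) = P(first 8 all fail) = (1−p)^8 = 0.014335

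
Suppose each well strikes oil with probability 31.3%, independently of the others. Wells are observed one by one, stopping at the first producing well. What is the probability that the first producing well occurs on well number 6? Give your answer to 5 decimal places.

0.04790

Geometric (trials to first success), p = 0.313.
P(Y = 6) = (1−p)^5 · p = 0.15303 · 0.313 = 0.0478992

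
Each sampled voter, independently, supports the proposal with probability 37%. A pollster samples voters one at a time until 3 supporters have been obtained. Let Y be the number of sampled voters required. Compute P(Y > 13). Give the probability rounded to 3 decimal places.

0.088

Needing more than 13 sampled voters ⇔ fewer than 3 successes in the first 13. With X ~ Binomial(13, 0.37), P(Y > 13) = P(X ≤ 2).
  k=0: C(13,0)·0.37^0·0.63^13 = 0.00246
  k=1: C(13,1)·0.37^1·0.63^12 = 0.01880
  k=2: C(13,2)·0.37^2·0.63^11 = 0.06626
P(X ≤ 2) = 0.08752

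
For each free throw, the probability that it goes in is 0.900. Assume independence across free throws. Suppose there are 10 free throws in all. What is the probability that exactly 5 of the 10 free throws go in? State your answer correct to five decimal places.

0.00149

X ~ Binomial(n=10, p=0.90).
P(X=5) = C(10,5) · p^5 · (1−p)^5
= 252 · 0.59049 · 1e-05 = 0.0014880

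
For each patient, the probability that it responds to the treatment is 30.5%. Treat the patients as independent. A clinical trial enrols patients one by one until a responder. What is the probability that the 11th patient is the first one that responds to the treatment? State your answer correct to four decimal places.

0.0080

Geometric (trials to first success), p = 0.305.
P(Y = 11) = (1−p)^10 · p = 0.026293 · 0.305 = 0.008020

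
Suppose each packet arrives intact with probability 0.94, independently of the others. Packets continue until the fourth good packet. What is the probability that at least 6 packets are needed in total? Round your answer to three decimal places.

0.032

Needing more than 5 packets ⇔ fewer than 4 successes in the first 5. With X ~ Binomial(5, 0.94), P(Y > 5) = P(X ≤ 3).
  k=0: C(5,0)·0.94^0·0.06^5 = 0.00000
  k=1: C(5,1)·0.94^1·0.06^4 = 0.00006
  k=2: C(5,2)·0.94^2·0.06^3 = 0.00191
  k=3: C(5,3)·0.94^3·0.06^2 = 0.02990
P(X ≤ 3) = 0.03187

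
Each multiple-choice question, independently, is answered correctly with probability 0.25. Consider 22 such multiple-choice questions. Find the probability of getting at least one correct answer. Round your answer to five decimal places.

0.99822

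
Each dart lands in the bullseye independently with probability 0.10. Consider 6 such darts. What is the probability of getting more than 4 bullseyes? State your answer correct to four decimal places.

X ~ Binomial(6, 0.10); P(X ≥ 5) = Σ C(6,k) p^k (1−p)^(6−k) over k:
  k=5: C(6,5)·0.10^5·0.90^1 = 0.000054
  k=6: C(6,6)·0.10^6·0.90^0 = 0.000001
Total = 0.000055

0.0001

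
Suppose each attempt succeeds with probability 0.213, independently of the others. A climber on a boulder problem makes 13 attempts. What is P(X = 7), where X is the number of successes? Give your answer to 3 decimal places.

0.008

X ~ Binomial(n=13, p=0.213).
P(X=7) = C(13,7) · p^7 · (1−p)^6
= 1716 · 1.9891e-05 · 0.2376 = 0.00811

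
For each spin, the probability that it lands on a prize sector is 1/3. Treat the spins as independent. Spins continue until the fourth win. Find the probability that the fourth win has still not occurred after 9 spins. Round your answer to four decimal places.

0.6503

Needing more than 9 spins ⇔ fewer than 4 successes in the first 9. With X ~ Binomial(9, 0.333333), P(Y > 9) = P(X ≤ 3).
  k=0: C(9,0)·0.333333^0·0.666667^9 = 0.026012
  k=1: C(9,1)·0.333333^1·0.666667^8 = 0.117055
  k=2: C(9,2)·0.333333^2·0.666667^7 = 0.234111
  k=3: C(9,3)·0.333333^3·0.666667^6 = 0.273129
P(X ≤ 3) = 0.650307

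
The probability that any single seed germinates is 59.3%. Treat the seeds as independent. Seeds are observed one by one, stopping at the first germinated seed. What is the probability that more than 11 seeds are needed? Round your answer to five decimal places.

0.00005

Y = number of seeds to the first success; geometric, p = 0.593.
P(Y > 11) = P(first 11 all fail) = (1−p)^11 = 0.0000508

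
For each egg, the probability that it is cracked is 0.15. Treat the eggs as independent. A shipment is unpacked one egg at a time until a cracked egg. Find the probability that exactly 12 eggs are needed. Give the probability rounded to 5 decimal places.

Geometric (trials to first success), p = 0.15.
P(Y = 12) = (1−p)^11 · p = 0.16734 · 0.15 = 0.0251015

0.02510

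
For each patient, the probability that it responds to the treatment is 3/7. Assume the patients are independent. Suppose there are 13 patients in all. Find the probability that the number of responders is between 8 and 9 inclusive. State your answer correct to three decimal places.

0.126

X ~ Binomial(13, 0.428571); P(8 ≤ X ≤ 9) = Σ C(13,k) p^k (1−p)^(13−k) over k:
  k=8: C(13,8)·0.428571^8·0.571429^5 = 0.08924
  k=9: C(13,9)·0.428571^9·0.571429^4 = 0.03718
Total = 0.12643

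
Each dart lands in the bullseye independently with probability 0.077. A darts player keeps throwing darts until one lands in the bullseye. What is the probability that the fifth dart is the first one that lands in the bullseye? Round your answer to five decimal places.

Geometric (trials to first success), p = 0.077.
P(Y = 5) = (1−p)^4 · p = 0.72578 · 0.077 = 0.0558853

0.05589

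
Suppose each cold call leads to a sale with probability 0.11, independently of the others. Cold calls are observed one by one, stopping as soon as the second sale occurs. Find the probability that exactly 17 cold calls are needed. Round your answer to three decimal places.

Y = trial on which the second success occurs; negative binomial, r=2, p=0.11.
P(Y=17) = C(16,1) · p^2 · (1−p)^15
= 16 · 0.0121 · 0.17412 = 0.03371

0.034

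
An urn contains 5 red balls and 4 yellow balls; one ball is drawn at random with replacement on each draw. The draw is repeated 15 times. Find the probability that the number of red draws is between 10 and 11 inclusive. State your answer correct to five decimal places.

0.22873

X ~ Binomial(15, 0.555556); P(10 ≤ X ≤ 11) = Σ C(15,k) p^k (1−p)^(15−k) over k:
  k=10: C(15,10)·0.555556^10·0.444444^5 = 0.1458538
  k=11: C(15,11)·0.555556^11·0.444444^4 = 0.0828715
Total = 0.2287252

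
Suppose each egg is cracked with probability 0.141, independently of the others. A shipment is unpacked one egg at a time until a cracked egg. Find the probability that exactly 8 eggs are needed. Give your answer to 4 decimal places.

Geometric (trials to first success), p = 0.141.
P(Y = 8) = (1−p)^7 · p = 0.34511 · 0.141 = 0.048660

0.0487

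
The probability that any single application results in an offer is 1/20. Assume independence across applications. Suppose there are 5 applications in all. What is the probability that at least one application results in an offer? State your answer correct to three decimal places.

0.226

P(at least one) = 1 − P(none) = 1 − (1 − 0.05)^5
= 1 − 0.77378 = 0.22622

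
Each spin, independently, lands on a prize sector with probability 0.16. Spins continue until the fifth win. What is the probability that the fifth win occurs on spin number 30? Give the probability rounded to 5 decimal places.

Y = trial on which the fifth success occurs; negative binomial, r=5, p=0.16.
P(Y=30) = C(29,4) · p^5 · (1−p)^25
= 23751 · 0.00010486 · 0.012793 = 0.0318613

0.03186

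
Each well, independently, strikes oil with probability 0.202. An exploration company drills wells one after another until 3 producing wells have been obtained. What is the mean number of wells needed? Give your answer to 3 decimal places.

Y = total wells until the third success; negative binomial with r=3, p=0.202.
E[Y] = r / p = 3 / 0.202 = 14.85149

14.851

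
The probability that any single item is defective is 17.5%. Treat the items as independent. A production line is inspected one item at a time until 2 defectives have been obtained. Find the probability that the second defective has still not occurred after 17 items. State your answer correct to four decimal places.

0.1750

Needing more than 17 items ⇔ fewer than 2 successes in the first 17. With X ~ Binomial(17, 0.175), P(Y > 17) = P(X ≤ 1).
  k=0: C(17,0)·0.175^0·0.825^17 = 0.037994
  k=1: C(17,1)·0.175^1·0.825^16 = 0.137009
P(X ≤ 1) = 0.175004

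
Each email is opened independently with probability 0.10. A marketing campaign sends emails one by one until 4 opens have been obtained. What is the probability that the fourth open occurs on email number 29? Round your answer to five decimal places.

0.02352

Y = trial on which the fourth success occurs; negative binomial, r=4, p=0.10.
P(Y=29) = C(28,3) · p^4 · (1−p)^25
= 3276 · 0.0001 · 0.07179 = 0.0235183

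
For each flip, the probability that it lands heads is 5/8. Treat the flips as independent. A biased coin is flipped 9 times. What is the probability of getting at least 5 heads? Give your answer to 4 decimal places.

0.7834

X ~ Binomial(9, 0.625); P(X ≥ 5) = Σ C(9,k) p^k (1−p)^(9−k) over k:
  k=5: C(9,5)·0.625^5·0.375^4 = 0.237627
  k=6: C(9,6)·0.625^6·0.375^3 = 0.264030
  k=7: C(9,7)·0.625^7·0.375^2 = 0.188593
  k=8: C(9,8)·0.625^8·0.375^1 = 0.078580
  k=9: C(9,9)·0.625^9·0.375^0 = 0.014552
Total = 0.783382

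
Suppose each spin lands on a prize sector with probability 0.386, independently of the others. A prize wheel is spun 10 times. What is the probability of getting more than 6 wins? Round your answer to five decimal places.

0.04507

X ~ Binomial(10, 0.386); P(X ≥ 7) = Σ C(10,k) p^k (1−p)^(10−k) over k:
  k=7: C(10,7)·0.386^7·0.614^3 = 0.0354648
  k=8: C(10,8)·0.386^8·0.614^2 = 0.0083608
  k=9: C(10,9)·0.386^9·0.614^1 = 0.0011680
  k=10: C(10,10)·0.386^10·0.614^0 = 0.0000734
Total = 0.0450671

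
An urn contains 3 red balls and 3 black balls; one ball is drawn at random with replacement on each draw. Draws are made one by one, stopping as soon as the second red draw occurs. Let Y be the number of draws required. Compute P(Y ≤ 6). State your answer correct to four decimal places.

0.8906

Finishing within 6 draws ⇔ at least 2 successes in the first 6. With X ~ Binomial(6, 0.50), P(Y ≤ 6) = 1 − P(X ≤ 1).
  k=0: C(6,0)·0.50^0·0.50^6 = 0.015625
  k=1: C(6,1)·0.50^1·0.50^5 = 0.093750
1 − 0.109375 = 0.890625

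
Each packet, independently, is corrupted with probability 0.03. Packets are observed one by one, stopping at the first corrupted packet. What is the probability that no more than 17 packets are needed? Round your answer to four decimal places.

0.4042

Y = number of packets to the first success; geometric, p = 0.03.
P(Y ≤ 17) = 1 − (1−p)^17 = 1 − 0.595826 = 0.404174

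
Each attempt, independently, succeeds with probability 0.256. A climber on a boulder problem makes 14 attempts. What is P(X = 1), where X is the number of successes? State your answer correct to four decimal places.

0.0767

X ~ Binomial(n=14, p=0.256).
P(X=1) = C(14,1) · p^1 · (1−p)^13
= 14 · 0.256 · 0.021402 = 0.076704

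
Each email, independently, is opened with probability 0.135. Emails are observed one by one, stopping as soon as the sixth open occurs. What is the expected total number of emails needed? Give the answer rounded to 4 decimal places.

44.4444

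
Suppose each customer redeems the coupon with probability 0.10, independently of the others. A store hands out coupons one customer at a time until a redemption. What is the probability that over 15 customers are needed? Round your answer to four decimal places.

0.2059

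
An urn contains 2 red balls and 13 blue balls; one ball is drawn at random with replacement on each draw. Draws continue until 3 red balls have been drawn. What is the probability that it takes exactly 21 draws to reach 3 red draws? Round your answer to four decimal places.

Y = trial on which the third success occurs; negative binomial, r=3, p=0.133333.
P(Y=21) = C(20,2) · p^3 · (1−p)^18
= 190 · 0.0023704 · 0.076092 = 0.034269

0.0343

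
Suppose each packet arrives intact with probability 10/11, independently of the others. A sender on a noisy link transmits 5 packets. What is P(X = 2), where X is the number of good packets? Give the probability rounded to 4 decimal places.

X ~ Binomial(n=5, p=0.909091).
P(X=2) = C(5,2) · p^2 · (1−p)^3
= 10 · 0.82645 · 0.00075131 = 0.006209

0.0062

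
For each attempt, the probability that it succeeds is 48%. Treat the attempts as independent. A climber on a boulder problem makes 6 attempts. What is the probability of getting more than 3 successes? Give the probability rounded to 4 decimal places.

X ~ Binomial(6, 0.48); P(X ≥ 4) = Σ C(6,k) p^k (1−p)^(6−k) over k:
  k=4: C(6,4)·0.48^4·0.52^2 = 0.215309
  k=5: C(6,5)·0.48^5·0.52^1 = 0.079499
  k=6: C(6,6)·0.48^6·0.52^0 = 0.012231
Total = 0.307039

0.3070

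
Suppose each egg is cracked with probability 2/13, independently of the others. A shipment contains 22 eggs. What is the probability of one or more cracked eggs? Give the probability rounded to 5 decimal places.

0.97466

P(at least one) = 1 − P(none) = 1 − (1 − 0.153846)^22
= 1 − 0.0253446 = 0.9746554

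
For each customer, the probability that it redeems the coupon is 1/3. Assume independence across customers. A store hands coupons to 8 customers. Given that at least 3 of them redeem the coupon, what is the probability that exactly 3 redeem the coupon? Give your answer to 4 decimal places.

X ~ Binomial(8, 0.333333). Want P(X=3 | X≥3) = P(X=3) / P(X≥3).
P(X=3) = C(8,3)·0.333333^3·0.666667^5 = 0.273129
P(X≥3) = 1 − 0.039018 − 0.156074 − 0.273129 = 0.531779
Ratio = 0.273129 / 0.531779 = 0.513614

0.5136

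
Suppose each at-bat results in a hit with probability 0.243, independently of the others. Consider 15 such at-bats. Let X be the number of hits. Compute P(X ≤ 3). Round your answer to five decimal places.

X ~ Binomial(15, 0.243); P(X ≤ 3) = Σ C(15,k) p^k (1−p)^(15−k) over k:
  k=0: C(15,0)·0.243^0·0.757^15 = 0.0153617
  k=1: C(15,1)·0.243^1·0.757^14 = 0.0739673
  k=2: C(15,2)·0.243^2·0.757^13 = 0.1662066
  k=3: C(15,3)·0.243^3·0.757^12 = 0.2311962
Total = 0.4867318

0.48673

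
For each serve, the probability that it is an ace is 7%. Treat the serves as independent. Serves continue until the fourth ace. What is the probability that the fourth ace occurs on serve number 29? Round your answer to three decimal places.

Y = trial on which the fourth success occurs; negative binomial, r=4, p=0.07.
P(Y=29) = C(28,3) · p^4 · (1−p)^25
= 3276 · 2.401e-05 · 0.16296 = 0.01282

0.013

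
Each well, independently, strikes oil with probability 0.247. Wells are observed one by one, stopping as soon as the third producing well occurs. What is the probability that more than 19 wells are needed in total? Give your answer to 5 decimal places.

0.11692

Needing more than 19 wells ⇔ fewer than 3 successes in the first 19. With X ~ Binomial(19, 0.247), P(Y > 19) = P(X ≤ 2).
  k=0: C(19,0)·0.247^0·0.753^19 = 0.0045615
  k=1: C(19,1)·0.247^1·0.753^18 = 0.0284289
  k=2: C(19,2)·0.247^2·0.753^17 = 0.0839276
P(X ≤ 2) = 0.1169179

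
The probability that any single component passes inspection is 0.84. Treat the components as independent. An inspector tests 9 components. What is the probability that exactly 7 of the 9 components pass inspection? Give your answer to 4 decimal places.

0.2720

X ~ Binomial(n=9, p=0.84).
P(X=7) = C(9,7) · p^7 · (1−p)^2
= 36 · 0.29509 · 0.0256 = 0.271955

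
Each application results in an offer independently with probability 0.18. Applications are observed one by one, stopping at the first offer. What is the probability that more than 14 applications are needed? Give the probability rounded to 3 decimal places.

Y = number of applications to the first success; geometric, p = 0.18.
P(Y > 14) = P(first 14 all fail) = (1−p)^14 = 0.06214

0.062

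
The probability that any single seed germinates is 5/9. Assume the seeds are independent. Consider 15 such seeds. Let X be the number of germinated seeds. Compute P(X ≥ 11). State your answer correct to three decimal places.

X ~ Binomial(15, 0.555556); P(X ≥ 11) = Σ C(15,k) p^k (1−p)^(15−k) over k:
  k=11: C(15,11)·0.555556^11·0.444444^4 = 0.08287
  k=12: C(15,12)·0.555556^12·0.444444^3 = 0.03453
  k=13: C(15,13)·0.555556^13·0.444444^2 = 0.00996
  k=14: C(15,14)·0.555556^14·0.444444^1 = 0.00178
  k=15: C(15,15)·0.555556^15·0.444444^0 = 0.00015
Total = 0.12929

0.129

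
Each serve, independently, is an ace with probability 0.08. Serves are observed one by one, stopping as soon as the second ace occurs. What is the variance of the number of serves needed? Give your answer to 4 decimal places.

Y = total serves until the second success; negative binomial with r=2, p=0.08.
Var(Y) = r(1−p)/p² = 2·0.92 / 0.08² = 287.500000

287.5000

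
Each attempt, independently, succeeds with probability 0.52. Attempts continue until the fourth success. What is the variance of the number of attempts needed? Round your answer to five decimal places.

7.10059

Y = total attempts until the fourth success; negative binomial with r=4, p=0.52.
Var(Y) = r(1−p)/p² = 4·0.48 / 0.52² = 7.1005917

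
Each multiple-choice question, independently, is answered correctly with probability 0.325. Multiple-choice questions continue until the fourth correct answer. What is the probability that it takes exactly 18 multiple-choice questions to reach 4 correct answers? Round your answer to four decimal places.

Y = trial on which the fourth success occurs; negative binomial, r=4, p=0.325.
P(Y=18) = C(17,3) · p^4 · (1−p)^14
= 680 · 0.011157 · 0.0040762 = 0.030924

0.0309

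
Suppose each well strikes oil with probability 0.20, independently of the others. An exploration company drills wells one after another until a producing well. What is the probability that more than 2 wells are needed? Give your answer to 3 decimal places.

0.640

Y = number of wells to the first success; geometric, p = 0.20.
P(Y > 2) = P(first 2 all fail) = (1−p)^2 = 0.64000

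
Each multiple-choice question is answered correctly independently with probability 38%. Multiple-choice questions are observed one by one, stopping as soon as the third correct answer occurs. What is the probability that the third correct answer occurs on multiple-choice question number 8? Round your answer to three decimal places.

0.106

Y = trial on which the third success occurs; negative binomial, r=3, p=0.38.
P(Y=8) = C(7,2) · p^3 · (1−p)^5
= 21 · 0.054872 · 0.091613 = 0.10557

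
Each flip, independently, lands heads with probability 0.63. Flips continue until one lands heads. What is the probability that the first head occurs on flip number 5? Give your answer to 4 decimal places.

0.0118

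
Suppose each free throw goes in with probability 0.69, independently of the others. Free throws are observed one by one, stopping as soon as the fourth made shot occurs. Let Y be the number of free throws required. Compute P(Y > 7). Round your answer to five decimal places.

Needing more than 7 free throws ⇔ fewer than 4 successes in the first 7. With X ~ Binomial(7, 0.69), P(Y > 7) = P(X ≤ 3).
  k=0: C(7,0)·0.69^0·0.31^7 = 0.0002751
  k=1: C(7,1)·0.69^1·0.31^6 = 0.0042866
  k=2: C(7,2)·0.69^2·0.31^5 = 0.0286237
  k=3: C(7,3)·0.69^3·0.31^4 = 0.1061847
P(X ≤ 3) = 0.1393702

0.13937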